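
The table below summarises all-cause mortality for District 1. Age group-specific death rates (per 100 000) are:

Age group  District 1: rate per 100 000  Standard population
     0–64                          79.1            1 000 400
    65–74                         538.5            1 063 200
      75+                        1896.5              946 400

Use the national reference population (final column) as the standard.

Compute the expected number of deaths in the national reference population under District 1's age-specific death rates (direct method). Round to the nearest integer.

24465

Expected deaths = Σ (standard pop × age-specific rate ÷ 100 000)
= 1 000 400×79.1/100 000 + 1 063 200×538.5/100 000 + 946 400×1896.5/100 000
= 791.32 + 5725.33 + 17948.48 = 24465.12.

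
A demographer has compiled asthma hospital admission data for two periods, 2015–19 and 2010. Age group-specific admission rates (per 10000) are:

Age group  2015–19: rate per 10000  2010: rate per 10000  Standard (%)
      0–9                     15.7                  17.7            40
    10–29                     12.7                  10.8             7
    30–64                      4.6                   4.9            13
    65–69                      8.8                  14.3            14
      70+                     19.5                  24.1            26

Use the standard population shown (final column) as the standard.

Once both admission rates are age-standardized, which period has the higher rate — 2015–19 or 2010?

Standard weights: 0.40, 0.07, 0.13, 0.14, 0.26.
2015–19: 0.4000×15.7 + 0.0700×12.7 + 0.1300×4.6 + 0.1400×8.8 + 0.2600×19.5 = 14.0690 per 10000.
2010: 0.4000×17.7 + 0.0700×10.8 + 0.1300×4.9 + 0.1400×14.3 + 0.2600×24.1 = 16.7410 per 10000.

2010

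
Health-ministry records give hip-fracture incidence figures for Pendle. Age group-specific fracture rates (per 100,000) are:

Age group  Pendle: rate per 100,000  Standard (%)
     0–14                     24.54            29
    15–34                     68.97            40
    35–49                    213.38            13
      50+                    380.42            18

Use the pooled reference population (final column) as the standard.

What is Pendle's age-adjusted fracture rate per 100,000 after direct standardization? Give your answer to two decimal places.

Standard weights: 0.29, 0.40, 0.13, 0.18.
Standardized rate: 0.2900×24.54 + 0.4000×68.97 + 0.1300×213.38 + 0.1800×380.42 = 130.9196 per 100,000.

130.92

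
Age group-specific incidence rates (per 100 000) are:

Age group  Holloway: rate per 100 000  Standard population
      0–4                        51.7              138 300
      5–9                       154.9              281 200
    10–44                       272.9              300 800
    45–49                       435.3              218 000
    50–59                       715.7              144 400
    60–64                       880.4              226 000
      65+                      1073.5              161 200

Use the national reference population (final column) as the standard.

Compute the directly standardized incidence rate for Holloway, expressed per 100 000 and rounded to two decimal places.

Standard total = 1 469 900; weights = 0.0941, 0.1913, 0.2046, 0.1483, 0.0982, 0.1538, 0.1097.
Standardized rate: 0.0941×51.7 + 0.1913×154.9 + 0.2046×272.9 + 0.1483×435.3 + 0.0982×715.7 + 0.1538×880.4 + 0.1097×1073.5 = 478.3029 per 100 000.

478.30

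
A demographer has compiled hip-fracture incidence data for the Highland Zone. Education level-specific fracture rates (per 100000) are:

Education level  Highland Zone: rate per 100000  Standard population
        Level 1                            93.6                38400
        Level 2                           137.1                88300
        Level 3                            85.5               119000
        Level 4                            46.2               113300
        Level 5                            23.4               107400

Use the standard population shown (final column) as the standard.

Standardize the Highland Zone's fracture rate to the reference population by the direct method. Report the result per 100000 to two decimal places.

72.09

Standard total = 466400; weights = 0.0823, 0.1893, 0.2551, 0.2429, 0.2303.
Standardized rate: 0.0823×93.6 + 0.1893×137.1 + 0.2551×85.5 + 0.2429×46.2 + 0.2303×23.4 = 72.0890 per 100000.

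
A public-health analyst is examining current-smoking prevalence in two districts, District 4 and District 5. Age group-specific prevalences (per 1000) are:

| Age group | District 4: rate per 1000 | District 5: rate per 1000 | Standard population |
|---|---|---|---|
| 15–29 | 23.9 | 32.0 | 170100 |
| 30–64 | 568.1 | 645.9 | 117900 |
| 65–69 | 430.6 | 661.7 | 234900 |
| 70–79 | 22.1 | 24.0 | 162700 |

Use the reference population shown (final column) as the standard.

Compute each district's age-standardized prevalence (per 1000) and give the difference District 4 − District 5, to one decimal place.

Standard total = 685600; weights = 0.2481, 0.1720, 0.3426, 0.2373.
District 4: 0.2481×23.9 + 0.1720×568.1 + 0.3426×430.6 + 0.2373×22.1 = 256.4002 per 1000.
District 5: 0.2481×32.0 + 0.1720×645.9 + 0.3426×661.7 + 0.2373×24.0 = 351.4191 per 1000.
Difference = 256.4002 − 351.4191 = -95.0189.

-95.0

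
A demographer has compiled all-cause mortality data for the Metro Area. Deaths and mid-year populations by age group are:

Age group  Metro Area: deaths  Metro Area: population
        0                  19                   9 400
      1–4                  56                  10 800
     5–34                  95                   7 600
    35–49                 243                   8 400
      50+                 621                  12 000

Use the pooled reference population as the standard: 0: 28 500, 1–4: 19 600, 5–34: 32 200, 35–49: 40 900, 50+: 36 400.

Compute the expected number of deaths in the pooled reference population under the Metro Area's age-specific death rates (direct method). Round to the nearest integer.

3629

Age-specific rates per 100 000 for the Metro Area: 202.13, 518.52, 1250.00, 2892.86, 5175.00.
Expected deaths = Σ (standard pop × age-specific rate ÷ 100 000)
= 28 500×202.13/100 000 + 19 600×518.52/100 000 + 32 200×1250.00/100 000 + 40 900×2892.86/100 000 + 36 400×5175.00/100 000
= 57.61 + 101.63 + 402.50 + 1183.18 + 1883.70 = 3628.61.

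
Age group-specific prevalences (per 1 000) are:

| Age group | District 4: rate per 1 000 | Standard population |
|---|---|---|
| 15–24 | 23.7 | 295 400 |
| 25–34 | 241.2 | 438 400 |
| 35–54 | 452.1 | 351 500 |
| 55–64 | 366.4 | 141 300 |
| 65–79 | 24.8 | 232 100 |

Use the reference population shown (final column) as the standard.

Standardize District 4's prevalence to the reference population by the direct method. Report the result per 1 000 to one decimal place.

Standard total = 1 458 700; weights = 0.2025, 0.3005, 0.2410, 0.0969, 0.1591.
Standardized rate: 0.2025×23.7 + 0.3005×241.2 + 0.2410×452.1 + 0.0969×366.4 + 0.1591×24.8 = 225.6698 per 1 000.

225.7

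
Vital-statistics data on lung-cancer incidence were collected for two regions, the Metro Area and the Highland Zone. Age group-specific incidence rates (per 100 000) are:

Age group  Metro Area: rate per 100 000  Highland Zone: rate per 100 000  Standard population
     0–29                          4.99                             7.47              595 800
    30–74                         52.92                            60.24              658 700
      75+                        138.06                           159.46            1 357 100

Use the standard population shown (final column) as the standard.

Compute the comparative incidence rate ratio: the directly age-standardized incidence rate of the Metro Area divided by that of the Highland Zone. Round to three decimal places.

0.864

Standard total = 2 611 600; weights = 0.2281, 0.2522, 0.5196.
The Metro Area: 0.2281×4.99 + 0.2522×52.92 + 0.5196×138.06 = 86.2279 per 100 000.
The Highland Zone: 0.2281×7.47 + 0.2522×60.24 + 0.5196×159.46 = 99.7603 per 100 000.
Ratio = 86.2279 ÷ 99.7603 = 0.86435.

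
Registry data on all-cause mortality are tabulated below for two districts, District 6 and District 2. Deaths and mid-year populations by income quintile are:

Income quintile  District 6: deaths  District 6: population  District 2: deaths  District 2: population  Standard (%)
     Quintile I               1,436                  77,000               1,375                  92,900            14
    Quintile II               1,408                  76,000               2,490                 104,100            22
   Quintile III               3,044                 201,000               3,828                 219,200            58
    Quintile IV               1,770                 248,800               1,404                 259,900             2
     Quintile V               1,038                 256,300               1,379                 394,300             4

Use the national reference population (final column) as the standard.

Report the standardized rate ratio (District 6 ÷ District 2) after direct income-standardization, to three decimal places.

Income-specific rates per 100,000 for District 6: 1864.94, 1852.63, 1514.43, 711.41, 404.99.
For District 2: 1480.09, 2391.93, 1746.35, 540.21, 349.73.
Standard weights: 0.14, 0.22, 0.58, 0.02, 0.04.
District 6: 0.1400×1864.94 + 0.2200×1852.63 + 0.5800×1514.43 + 0.0200×711.41 + 0.0400×404.99 = 1577.4661 per 100,000.
District 2: 0.1400×1480.09 + 0.2200×2391.93 + 0.5800×1746.35 + 0.0200×540.21 + 0.0400×349.73 = 1771.1136 per 100,000.
Ratio = 1577.4661 ÷ 1771.1136 = 0.89066.

0.891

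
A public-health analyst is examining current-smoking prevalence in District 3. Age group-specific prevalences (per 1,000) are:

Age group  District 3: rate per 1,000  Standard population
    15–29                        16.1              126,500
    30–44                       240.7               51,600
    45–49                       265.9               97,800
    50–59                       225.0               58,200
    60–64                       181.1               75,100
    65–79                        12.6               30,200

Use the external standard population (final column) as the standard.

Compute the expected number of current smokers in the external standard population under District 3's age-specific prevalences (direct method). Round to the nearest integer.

Expected current smokers = Σ (standard pop × age-specific rate ÷ 1,000)
= 126,500×16.1/1,000 + 51,600×240.7/1,000 + 97,800×265.9/1,000 + 58,200×225.0/1,000 + 75,100×181.1/1,000 + 30,200×12.6/1,000
= 2036.65 + 12420.12 + 26005.02 + 13095.00 + 13600.61 + 380.52 = 67537.92.

67538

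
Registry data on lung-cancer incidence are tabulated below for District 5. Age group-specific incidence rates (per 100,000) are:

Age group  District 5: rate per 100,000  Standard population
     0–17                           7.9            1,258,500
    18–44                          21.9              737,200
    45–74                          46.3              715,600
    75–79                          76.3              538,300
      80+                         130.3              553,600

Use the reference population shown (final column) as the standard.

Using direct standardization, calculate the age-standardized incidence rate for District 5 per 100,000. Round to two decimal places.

Standard total = 3,803,200; weights = 0.3309, 0.1938, 0.1882, 0.1415, 0.1456.
Standardized rate: 0.3309×7.9 + 0.1938×21.9 + 0.1882×46.3 + 0.1415×76.3 + 0.1456×130.3 = 45.3369 per 100,000.

45.34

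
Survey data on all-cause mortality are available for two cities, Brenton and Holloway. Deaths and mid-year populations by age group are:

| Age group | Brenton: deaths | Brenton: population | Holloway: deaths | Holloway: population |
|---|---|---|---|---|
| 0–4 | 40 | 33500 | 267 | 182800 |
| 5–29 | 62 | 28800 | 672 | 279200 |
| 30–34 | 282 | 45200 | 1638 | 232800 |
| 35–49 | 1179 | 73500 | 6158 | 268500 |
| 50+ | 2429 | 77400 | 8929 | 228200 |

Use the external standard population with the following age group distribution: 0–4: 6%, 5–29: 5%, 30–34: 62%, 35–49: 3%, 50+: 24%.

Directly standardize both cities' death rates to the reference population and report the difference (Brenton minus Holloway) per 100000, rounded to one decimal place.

Age-specific rates per 100000 for Brenton: 119.40, 215.28, 623.89, 1604.08, 3138.24.
For Holloway: 146.06, 240.69, 703.61, 2293.48, 3912.80.
Standard weights: 0.06, 0.05, 0.62, 0.03, 0.24.
Brenton: 0.0600×119.40 + 0.0500×215.28 + 0.6200×623.89 + 0.0300×1604.08 + 0.2400×3138.24 = 1206.0430 per 100000.
Holloway: 0.0600×146.06 + 0.0500×240.69 + 0.6200×703.61 + 0.0300×2293.48 + 0.2400×3912.80 = 1464.9106 per 100000.
Difference = 1206.0430 − 1464.9106 = -258.8677.

-258.9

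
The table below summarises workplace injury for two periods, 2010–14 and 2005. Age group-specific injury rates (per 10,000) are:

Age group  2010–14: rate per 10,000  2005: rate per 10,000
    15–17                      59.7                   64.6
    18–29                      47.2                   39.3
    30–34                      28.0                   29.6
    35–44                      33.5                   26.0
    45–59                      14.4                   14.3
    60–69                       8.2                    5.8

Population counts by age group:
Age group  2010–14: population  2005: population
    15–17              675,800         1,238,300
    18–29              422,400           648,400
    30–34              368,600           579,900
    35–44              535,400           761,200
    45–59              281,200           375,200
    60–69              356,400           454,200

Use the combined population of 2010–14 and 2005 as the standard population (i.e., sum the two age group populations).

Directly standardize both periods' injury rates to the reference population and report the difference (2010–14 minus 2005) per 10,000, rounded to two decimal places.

Combined standard total = 6,697,000; weights = 0.2858, 0.1599, 0.1416, 0.1936, 0.0980, 0.1210.
2010–14: 0.2858×59.7 + 0.1599×47.2 + 0.1416×28.0 + 0.1936×33.5 + 0.0980×14.4 + 0.1210×8.2 = 37.4655 per 10,000.
2005: 0.2858×64.6 + 0.1599×39.3 + 0.1416×29.6 + 0.1936×26.0 + 0.0980×14.3 + 0.1210×5.8 = 36.0771 per 10,000.
Difference = 37.4655 − 36.0771 = 1.3884.

1.39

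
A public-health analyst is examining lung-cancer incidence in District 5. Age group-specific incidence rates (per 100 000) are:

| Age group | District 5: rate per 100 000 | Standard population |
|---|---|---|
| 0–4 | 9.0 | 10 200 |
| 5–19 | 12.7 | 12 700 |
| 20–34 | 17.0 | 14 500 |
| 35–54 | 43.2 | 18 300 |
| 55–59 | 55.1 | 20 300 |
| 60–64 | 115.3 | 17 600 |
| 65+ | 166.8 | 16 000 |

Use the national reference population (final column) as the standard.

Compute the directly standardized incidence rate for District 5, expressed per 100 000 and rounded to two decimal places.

64.84

Standard total = 109 600; weights = 0.0931, 0.1159, 0.1323, 0.1670, 0.1852, 0.1606, 0.1460.
Standardized rate: 0.0931×9.0 + 0.1159×12.7 + 0.1323×17.0 + 0.1670×43.2 + 0.1852×55.1 + 0.1606×115.3 + 0.1460×166.8 = 64.8427 per 100 000.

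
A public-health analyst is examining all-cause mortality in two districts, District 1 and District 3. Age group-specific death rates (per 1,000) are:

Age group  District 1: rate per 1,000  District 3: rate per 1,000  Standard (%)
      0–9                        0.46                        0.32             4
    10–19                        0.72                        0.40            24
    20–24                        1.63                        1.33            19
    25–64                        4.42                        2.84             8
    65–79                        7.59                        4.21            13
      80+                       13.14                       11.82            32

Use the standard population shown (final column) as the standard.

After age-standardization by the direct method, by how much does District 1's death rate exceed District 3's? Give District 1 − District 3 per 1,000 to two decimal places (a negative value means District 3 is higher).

1.13

Standard weights: 0.04, 0.24, 0.19, 0.08, 0.13, 0.32.
District 1: 0.0400×0.46 + 0.2400×0.72 + 0.1900×1.63 + 0.0800×4.42 + 0.1300×7.59 + 0.3200×13.14 = 6.0460 per 1,000.
District 3: 0.0400×0.32 + 0.2400×0.40 + 0.1900×1.33 + 0.0800×2.84 + 0.1300×4.21 + 0.3200×11.82 = 4.9184 per 1,000.
Difference = 6.0460 − 4.9184 = 1.1276.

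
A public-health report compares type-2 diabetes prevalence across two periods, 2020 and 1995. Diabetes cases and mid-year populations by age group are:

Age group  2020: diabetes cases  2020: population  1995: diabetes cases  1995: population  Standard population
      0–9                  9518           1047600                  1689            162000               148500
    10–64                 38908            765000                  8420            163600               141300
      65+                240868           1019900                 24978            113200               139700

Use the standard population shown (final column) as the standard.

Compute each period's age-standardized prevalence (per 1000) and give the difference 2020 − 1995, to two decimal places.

4.38

Age-specific rates per 1000 for 2020: 9.086, 50.860, 236.168.
For 1995: 10.426, 51.467, 220.654.
Standard total = 429500; weights = 0.3458, 0.3290, 0.3253.
2020: 0.3458×9.086 + 0.3290×50.860 + 0.3253×236.168 = 96.6902 per 1000.
1995: 0.3458×10.426 + 0.3290×51.467 + 0.3253×220.654 = 92.3070 per 1000.
Difference = 96.6902 − 92.3070 = 4.3832.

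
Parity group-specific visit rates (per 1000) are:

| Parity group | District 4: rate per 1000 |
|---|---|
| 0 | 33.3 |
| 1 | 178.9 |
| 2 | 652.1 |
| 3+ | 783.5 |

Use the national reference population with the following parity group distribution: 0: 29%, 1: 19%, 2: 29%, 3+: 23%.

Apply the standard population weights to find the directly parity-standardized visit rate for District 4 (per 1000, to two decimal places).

412.96

Standard weights: 0.29, 0.19, 0.29, 0.23.
Standardized rate: 0.2900×33.3 + 0.1900×178.9 + 0.2900×652.1 + 0.2300×783.5 = 412.9620 per 1000.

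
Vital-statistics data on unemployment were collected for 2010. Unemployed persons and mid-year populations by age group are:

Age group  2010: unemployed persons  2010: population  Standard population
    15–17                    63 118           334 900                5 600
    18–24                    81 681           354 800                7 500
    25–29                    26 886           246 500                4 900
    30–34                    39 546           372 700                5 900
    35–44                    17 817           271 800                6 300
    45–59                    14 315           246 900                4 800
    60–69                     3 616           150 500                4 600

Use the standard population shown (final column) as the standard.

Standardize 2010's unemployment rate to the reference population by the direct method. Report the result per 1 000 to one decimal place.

119.8

Age-specific rates per 1 000 for 2010: 188.468, 230.217, 109.071, 106.107, 65.552, 57.979, 24.027.
Standard total = 39 600; weights = 0.1414, 0.1894, 0.1237, 0.1490, 0.1591, 0.1212, 0.1162.
Standardized rate: 0.1414×188.468 + 0.1894×230.217 + 0.1237×109.071 + 0.1490×106.107 + 0.1591×65.552 + 0.1212×57.979 + 0.1162×24.027 = 119.8062 per 1 000.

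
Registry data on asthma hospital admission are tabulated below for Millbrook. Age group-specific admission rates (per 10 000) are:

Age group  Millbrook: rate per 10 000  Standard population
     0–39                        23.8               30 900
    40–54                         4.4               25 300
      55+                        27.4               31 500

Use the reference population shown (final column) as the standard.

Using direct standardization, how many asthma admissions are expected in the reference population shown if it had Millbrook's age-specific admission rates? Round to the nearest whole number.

171

Expected asthma admissions = Σ (standard pop × age-specific rate ÷ 10 000)
= 30 900×23.8/10 000 + 25 300×4.4/10 000 + 31 500×27.4/10 000
= 73.54 + 11.13 + 86.31 = 170.98.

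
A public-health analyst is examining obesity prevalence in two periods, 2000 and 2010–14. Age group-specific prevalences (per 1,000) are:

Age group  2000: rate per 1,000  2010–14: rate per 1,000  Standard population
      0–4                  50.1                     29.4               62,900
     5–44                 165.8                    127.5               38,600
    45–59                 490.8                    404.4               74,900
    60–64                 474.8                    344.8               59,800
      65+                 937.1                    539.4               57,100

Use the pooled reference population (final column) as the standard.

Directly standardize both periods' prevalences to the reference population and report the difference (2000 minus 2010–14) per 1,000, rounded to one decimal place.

135.5

Standard total = 293,300; weights = 0.2145, 0.1316, 0.2554, 0.2039, 0.1947.
2000: 0.2145×50.1 + 0.1316×165.8 + 0.2554×490.8 + 0.2039×474.8 + 0.1947×937.1 = 437.1413 per 1,000.
2010–14: 0.2145×29.4 + 0.1316×127.5 + 0.2554×404.4 + 0.2039×344.8 + 0.1947×539.4 = 301.6676 per 1,000.
Difference = 437.1413 − 301.6676 = 135.4737.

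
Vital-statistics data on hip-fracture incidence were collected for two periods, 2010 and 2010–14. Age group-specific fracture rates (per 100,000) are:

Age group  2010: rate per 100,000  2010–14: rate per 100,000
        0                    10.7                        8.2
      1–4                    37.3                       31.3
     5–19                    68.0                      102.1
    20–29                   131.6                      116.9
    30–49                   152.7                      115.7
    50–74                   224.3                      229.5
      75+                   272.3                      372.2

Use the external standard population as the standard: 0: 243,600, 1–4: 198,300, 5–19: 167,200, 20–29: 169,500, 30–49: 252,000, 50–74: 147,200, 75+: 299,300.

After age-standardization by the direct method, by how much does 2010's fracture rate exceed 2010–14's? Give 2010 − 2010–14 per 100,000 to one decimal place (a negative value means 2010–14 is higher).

-15.4

Standard total = 1,477,100; weights = 0.1649, 0.1342, 0.1132, 0.1148, 0.1706, 0.0997, 0.2026.
2010: 0.1649×10.7 + 0.1342×37.3 + 0.1132×68.0 + 0.1148×131.6 + 0.1706×152.7 + 0.0997×224.3 + 0.2026×272.3 = 133.1499 per 100,000.
2010–14: 0.1649×8.2 + 0.1342×31.3 + 0.1132×102.1 + 0.1148×116.9 + 0.1706×115.7 + 0.0997×229.5 + 0.2026×372.2 = 148.5534 per 100,000.
Difference = 133.1499 − 148.5534 = -15.4035.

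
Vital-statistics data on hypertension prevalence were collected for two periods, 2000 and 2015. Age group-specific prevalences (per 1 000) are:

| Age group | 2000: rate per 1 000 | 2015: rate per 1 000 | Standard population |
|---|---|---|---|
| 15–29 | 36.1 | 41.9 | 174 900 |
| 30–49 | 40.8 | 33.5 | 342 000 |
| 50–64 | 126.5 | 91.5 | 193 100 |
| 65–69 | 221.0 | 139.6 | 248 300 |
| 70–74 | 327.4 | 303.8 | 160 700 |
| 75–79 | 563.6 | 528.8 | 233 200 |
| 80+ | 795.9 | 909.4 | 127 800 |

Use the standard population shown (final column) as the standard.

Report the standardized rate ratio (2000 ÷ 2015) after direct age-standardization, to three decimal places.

1.072

Standard total = 1 480 000; weights = 0.1182, 0.2311, 0.1305, 0.1678, 0.1086, 0.1576, 0.0864.
2000: 0.1182×36.1 + 0.2311×40.8 + 0.1305×126.5 + 0.1678×221.0 + 0.1086×327.4 + 0.1576×563.6 + 0.0864×795.9 = 260.3579 per 1 000.
2015: 0.1182×41.9 + 0.2311×33.5 + 0.1305×91.5 + 0.1678×139.6 + 0.1086×303.8 + 0.1576×528.8 + 0.0864×909.4 = 242.8884 per 1 000.
Ratio = 260.3579 ÷ 242.8884 = 1.07192.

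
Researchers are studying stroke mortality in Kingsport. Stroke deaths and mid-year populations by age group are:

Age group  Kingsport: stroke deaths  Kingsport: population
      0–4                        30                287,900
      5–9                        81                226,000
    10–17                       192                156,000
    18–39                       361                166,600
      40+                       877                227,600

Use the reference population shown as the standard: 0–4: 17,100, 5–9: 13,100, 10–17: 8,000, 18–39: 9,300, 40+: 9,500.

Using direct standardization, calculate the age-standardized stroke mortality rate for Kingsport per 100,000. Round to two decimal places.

128.21

Age-specific rates per 100,000 for Kingsport: 10.42, 35.84, 123.08, 216.69, 385.33.
Standard total = 57,000; weights = 0.3000, 0.2298, 0.1404, 0.1632, 0.1667.
Standardized rate: 0.3000×10.42 + 0.2298×35.84 + 0.1404×123.08 + 0.1632×216.69 + 0.1667×385.33 = 128.2121 per 100,000.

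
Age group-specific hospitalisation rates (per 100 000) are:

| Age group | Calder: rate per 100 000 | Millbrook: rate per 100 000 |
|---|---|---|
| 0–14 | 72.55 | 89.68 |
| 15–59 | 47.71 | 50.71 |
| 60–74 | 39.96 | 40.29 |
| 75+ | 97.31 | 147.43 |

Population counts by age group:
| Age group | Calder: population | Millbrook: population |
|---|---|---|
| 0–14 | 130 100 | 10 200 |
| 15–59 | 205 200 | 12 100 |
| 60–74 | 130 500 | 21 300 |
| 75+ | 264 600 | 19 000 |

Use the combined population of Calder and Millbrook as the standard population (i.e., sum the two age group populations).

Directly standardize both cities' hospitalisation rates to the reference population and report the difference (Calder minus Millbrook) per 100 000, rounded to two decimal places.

-21.84

Combined standard total = 793 000; weights = 0.1769, 0.2740, 0.1914, 0.3576.
Calder: 0.1769×72.55 + 0.2740×47.71 + 0.1914×39.96 + 0.3576×97.31 = 68.3596 per 100 000.
Millbrook: 0.1769×89.68 + 0.2740×50.71 + 0.1914×40.29 + 0.3576×147.43 = 90.1999 per 100 000.
Difference = 68.3596 − 90.1999 = -21.8403.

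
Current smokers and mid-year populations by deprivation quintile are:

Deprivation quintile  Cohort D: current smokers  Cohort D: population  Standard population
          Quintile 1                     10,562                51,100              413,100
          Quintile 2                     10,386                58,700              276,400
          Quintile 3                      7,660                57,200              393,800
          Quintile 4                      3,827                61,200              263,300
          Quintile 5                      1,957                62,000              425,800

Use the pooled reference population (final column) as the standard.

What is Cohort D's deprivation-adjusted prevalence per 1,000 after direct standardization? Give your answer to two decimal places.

122.39

Deprivation-specific rates per 1,000 for Cohort D: 206.693, 176.934, 133.916, 62.533, 31.565.
Standard total = 1,772,400; weights = 0.2331, 0.1559, 0.2222, 0.1486, 0.2402.
Standardized rate: 0.2331×206.693 + 0.1559×176.934 + 0.2222×133.916 + 0.1486×62.533 + 0.2402×31.565 = 122.3936 per 1,000.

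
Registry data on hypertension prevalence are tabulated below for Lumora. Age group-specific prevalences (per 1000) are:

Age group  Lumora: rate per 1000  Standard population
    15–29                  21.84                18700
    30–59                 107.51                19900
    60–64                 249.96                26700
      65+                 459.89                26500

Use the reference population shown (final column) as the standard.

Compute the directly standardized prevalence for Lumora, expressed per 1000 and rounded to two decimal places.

233.21

Standard total = 91800; weights = 0.2037, 0.2168, 0.2908, 0.2887.
Standardized rate: 0.2037×21.84 + 0.2168×107.51 + 0.2908×249.96 + 0.2887×459.89 = 233.2121 per 1000.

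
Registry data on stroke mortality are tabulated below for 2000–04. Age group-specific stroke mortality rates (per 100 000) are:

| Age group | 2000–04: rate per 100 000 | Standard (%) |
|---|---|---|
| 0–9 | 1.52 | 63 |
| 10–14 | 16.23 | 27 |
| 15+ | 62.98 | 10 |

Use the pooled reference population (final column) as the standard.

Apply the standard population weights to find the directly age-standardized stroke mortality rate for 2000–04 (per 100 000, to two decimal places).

11.64

Standard weights: 0.63, 0.27, 0.10.
Standardized rate: 0.6300×1.52 + 0.2700×16.23 + 0.1000×62.98 = 11.6377 per 100 000.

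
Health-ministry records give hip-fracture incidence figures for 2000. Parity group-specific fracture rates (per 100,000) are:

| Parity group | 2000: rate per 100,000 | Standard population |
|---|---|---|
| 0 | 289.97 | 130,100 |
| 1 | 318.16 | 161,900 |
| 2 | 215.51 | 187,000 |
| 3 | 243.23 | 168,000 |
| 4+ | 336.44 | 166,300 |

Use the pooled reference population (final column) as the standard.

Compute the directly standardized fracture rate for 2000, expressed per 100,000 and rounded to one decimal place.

278.3

Standard total = 813,300; weights = 0.1600, 0.1991, 0.2299, 0.2066, 0.2045.
Standardized rate: 0.1600×289.97 + 0.1991×318.16 + 0.2299×215.51 + 0.2066×243.23 + 0.2045×336.44 = 278.3084 per 100,000.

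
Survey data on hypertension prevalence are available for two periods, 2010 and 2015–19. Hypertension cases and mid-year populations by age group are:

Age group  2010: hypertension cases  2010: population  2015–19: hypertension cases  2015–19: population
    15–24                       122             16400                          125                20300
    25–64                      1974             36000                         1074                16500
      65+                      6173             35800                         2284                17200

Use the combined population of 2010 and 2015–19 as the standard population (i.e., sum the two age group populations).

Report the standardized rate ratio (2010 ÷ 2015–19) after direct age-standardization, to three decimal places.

1.151

Age-specific rates per 1000 for 2010: 7.439, 54.833, 172.430.
For 2015–19: 6.158, 65.091, 132.791.
Combined standard total = 142200; weights = 0.2581, 0.3692, 0.3727.
2010: 0.2581×7.439 + 0.3692×54.833 + 0.3727×172.430 = 86.4315 per 1000.
2015–19: 0.2581×6.158 + 0.3692×65.091 + 0.3727×132.791 = 75.1137 per 1000.
Ratio = 86.4315 ÷ 75.1137 = 1.15068.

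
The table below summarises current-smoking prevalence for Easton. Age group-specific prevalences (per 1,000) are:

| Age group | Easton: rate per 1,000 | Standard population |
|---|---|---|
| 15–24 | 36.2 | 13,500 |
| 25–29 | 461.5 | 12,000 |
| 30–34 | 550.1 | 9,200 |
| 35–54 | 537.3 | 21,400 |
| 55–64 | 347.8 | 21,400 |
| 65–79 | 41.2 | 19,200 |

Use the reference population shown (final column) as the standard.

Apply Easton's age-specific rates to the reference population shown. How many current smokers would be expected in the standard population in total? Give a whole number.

30820

Expected current smokers = Σ (standard pop × age-specific rate ÷ 1,000)
= 13,500×36.2/1,000 + 12,000×461.5/1,000 + 9,200×550.1/1,000 + 21,400×537.3/1,000 + 21,400×347.8/1,000 + 19,200×41.2/1,000
= 488.70 + 5538.00 + 5060.92 + 11498.22 + 7442.92 + 791.04 = 30819.80.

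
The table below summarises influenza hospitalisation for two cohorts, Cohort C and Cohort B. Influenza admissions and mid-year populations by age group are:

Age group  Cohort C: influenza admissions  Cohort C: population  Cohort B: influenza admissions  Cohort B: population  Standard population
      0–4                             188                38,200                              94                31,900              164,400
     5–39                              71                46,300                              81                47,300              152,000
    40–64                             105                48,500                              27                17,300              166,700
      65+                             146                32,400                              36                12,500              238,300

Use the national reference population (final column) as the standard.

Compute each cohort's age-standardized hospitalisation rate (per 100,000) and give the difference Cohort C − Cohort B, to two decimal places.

Age-specific rates per 100,000 for Cohort C: 492.15, 153.35, 216.49, 450.62.
For Cohort B: 294.67, 171.25, 156.07, 288.00.
Standard total = 721,400; weights = 0.2279, 0.2107, 0.2311, 0.3303.
Cohort C: 0.2279×492.15 + 0.2107×153.35 + 0.2311×216.49 + 0.3303×450.62 = 343.3456 per 100,000.
Cohort B: 0.2279×294.67 + 0.2107×171.25 + 0.2311×156.07 + 0.3303×288.00 = 234.4339 per 100,000.
Difference = 343.3456 − 234.4339 = 108.9117.

108.91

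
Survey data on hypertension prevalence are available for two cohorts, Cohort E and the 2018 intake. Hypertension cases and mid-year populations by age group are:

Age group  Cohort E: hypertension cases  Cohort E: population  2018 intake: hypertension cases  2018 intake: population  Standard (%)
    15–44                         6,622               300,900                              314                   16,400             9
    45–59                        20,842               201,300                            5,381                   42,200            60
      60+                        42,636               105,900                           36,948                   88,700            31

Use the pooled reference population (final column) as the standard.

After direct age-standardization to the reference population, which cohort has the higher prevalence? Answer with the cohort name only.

Age-specific rates per 1,000 for Cohort E: 22.007, 103.537, 402.606.
For the 2018 intake: 19.146, 127.512, 416.550.
Standard weights: 0.09, 0.60, 0.31.
Cohort E: 0.0900×22.007 + 0.6000×103.537 + 0.3100×402.606 = 188.9108 per 1,000.
The 2018 intake: 0.0900×19.146 + 0.6000×127.512 + 0.3100×416.550 = 207.3608 per 1,000.

2018 intake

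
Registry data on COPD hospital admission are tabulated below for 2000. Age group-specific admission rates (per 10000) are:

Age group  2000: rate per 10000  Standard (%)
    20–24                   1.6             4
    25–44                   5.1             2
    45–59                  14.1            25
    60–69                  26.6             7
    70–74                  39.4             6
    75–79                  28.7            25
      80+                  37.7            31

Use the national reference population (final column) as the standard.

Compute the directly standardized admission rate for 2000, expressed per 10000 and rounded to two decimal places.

Standard weights: 0.04, 0.02, 0.25, 0.07, 0.06, 0.25, 0.31.
Standardized rate: 0.0400×1.6 + 0.0200×5.1 + 0.2500×14.1 + 0.0700×26.6 + 0.0600×39.4 + 0.2500×28.7 + 0.3100×37.7 = 26.7790 per 10000.

26.78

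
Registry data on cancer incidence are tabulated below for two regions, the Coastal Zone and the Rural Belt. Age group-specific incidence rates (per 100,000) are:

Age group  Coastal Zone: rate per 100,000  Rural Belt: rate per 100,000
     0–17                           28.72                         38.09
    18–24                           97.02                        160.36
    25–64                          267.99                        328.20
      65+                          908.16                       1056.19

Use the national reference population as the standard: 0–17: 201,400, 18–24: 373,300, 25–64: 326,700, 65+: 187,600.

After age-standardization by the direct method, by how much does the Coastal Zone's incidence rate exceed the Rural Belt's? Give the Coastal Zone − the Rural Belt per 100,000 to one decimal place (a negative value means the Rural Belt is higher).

-67.0

Standard total = 1,089,000; weights = 0.1849, 0.3428, 0.3000, 0.1723.
The Coastal Zone: 0.1849×28.72 + 0.3428×97.02 + 0.3000×267.99 + 0.1723×908.16 = 275.4132 per 100,000.
The Rural Belt: 0.1849×38.09 + 0.3428×160.36 + 0.3000×328.20 + 0.1723×1056.19 = 342.4223 per 100,000.
Difference = 275.4132 − 342.4223 = -67.0092.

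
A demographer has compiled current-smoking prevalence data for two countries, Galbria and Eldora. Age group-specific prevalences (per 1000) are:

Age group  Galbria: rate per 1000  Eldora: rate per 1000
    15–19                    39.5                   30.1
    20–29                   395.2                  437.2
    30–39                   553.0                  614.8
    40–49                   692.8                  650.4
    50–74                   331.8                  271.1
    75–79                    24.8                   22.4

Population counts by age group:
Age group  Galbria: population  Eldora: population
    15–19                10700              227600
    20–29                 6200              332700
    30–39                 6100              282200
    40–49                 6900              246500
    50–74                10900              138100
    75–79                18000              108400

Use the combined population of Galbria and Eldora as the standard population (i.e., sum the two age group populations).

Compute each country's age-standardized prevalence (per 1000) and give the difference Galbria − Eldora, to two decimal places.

-6.97

Combined standard total = 1394300; weights = 0.1709, 0.2431, 0.2068, 0.1817, 0.1069, 0.0907.
Galbria: 0.1709×39.5 + 0.2431×395.2 + 0.2068×553.0 + 0.1817×692.8 + 0.1069×331.8 + 0.0907×24.8 = 380.7677 per 1000.
Eldora: 0.1709×30.1 + 0.2431×437.2 + 0.2068×614.8 + 0.1817×650.4 + 0.1069×271.1 + 0.0907×22.4 = 387.7382 per 1000.
Difference = 380.7677 − 387.7382 = -6.9705.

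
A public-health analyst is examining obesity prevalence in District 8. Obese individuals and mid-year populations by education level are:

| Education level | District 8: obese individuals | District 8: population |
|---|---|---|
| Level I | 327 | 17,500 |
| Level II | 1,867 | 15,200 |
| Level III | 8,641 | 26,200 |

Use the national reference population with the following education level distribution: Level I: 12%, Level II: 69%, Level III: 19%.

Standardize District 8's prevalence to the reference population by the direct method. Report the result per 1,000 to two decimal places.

149.66

Education-specific rates per 1,000 for District 8: 18.686, 122.829, 329.809.
Standard weights: 0.12, 0.69, 0.19.
Standardized rate: 0.1200×18.686 + 0.6900×122.829 + 0.1900×329.809 = 149.6580 per 1,000.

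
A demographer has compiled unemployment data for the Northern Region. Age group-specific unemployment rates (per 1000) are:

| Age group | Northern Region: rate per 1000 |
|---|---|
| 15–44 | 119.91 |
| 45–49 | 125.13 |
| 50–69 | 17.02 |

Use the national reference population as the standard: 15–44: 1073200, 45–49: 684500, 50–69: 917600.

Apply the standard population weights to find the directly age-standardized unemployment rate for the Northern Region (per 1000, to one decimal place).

86.0

Standard total = 2675300; weights = 0.4012, 0.2559, 0.3430.
Standardized rate: 0.4012×119.91 + 0.2559×125.13 + 0.3430×17.02 = 85.9554 per 1000.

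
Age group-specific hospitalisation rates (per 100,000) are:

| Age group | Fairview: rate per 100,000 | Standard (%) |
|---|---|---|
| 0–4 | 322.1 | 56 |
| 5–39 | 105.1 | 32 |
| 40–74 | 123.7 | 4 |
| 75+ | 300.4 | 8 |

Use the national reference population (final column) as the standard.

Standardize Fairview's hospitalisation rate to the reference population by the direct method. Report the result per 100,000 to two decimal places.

Standard weights: 0.56, 0.32, 0.04, 0.08.
Standardized rate: 0.5600×322.1 + 0.3200×105.1 + 0.0400×123.7 + 0.0800×300.4 = 242.9880 per 100,000.

242.99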